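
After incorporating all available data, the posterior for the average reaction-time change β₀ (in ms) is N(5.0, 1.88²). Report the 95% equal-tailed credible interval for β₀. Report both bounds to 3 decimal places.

[1.315, 8.685]

The posterior is symmetric, so the 95% equal-tailed interval is β₀ = 5.0 ± z·1.88 with z = 1.960.
Half-width: 1.960 × 1.88 = 3.685.
5.0 − 3.685 = 1.315; 5.0 + 3.685 = 8.685.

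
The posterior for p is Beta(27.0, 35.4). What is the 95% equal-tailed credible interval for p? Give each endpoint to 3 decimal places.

[0.313, 0.556]

Posterior: Beta(27.0, 35.4).
Equal-tailed 95% interval: the 0.025 and 0.975 quantiles of Beta(27.0, 35.4).
Posterior mean ≈ 0.433, SD ≈ 0.062; a Normal approximation gives roughly [0.311, 0.555].
Exact: F⁻¹(0.025) = 0.313; F⁻¹(0.975) = 0.556.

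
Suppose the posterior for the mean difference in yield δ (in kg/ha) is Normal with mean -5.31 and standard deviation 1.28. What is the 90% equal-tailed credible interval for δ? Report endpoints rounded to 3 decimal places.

[-7.415, -3.205]

The posterior is symmetric, so the 90% equal-tailed interval is δ = -5.31 ± z·1.28 with z = 1.645.
Half-width: 1.645 × 1.28 = 2.105.
-5.31 − 2.105 = -7.415; -5.31 + 2.105 = -3.205.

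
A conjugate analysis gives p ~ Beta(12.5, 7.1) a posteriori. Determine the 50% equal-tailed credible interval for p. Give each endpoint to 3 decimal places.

Posterior: Beta(12.5, 7.1).
Equal-tailed 50% interval: the 0.25 and 0.75 quantiles of Beta(12.5, 7.1).
Posterior mean ≈ 0.638, SD ≈ 0.106; a Normal approximation gives roughly [0.566, 0.709].
Exact: F⁻¹(0.25) = 0.567; F⁻¹(0.75) = 0.714.

[0.567, 0.714]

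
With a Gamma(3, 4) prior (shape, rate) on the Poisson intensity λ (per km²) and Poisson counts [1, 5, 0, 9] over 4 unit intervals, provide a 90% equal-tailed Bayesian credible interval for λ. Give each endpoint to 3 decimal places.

[1.454, 3.187]

Posterior: Gamma(3+15, 4+4) = Gamma(18, 8) (shape, rate).
Equal-tailed 90% interval: Gamma(18, 8) quantiles at 0.05 and 0.95.
Posterior mean ≈ 2.250, SD ≈ 0.530; a Normal approximation gives roughly [1.378, 3.122].
Exact: lower = 1.454; upper = 3.187.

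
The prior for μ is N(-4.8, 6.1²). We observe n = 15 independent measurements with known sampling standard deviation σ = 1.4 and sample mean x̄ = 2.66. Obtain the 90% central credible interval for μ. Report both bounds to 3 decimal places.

Posterior precision = 1/6.1² + 15/1.4² = 0.0269 + 7.6531 = 7.6799, so posterior SD = 0.3608.
Posterior mean = (-4.8/6.1² + 15·2.66/1.4²) / 7.6799 = 2.6339.
Interval: 2.6339 ± 1.645 × 0.3608 → [2.040, 3.227].

[2.040, 3.227]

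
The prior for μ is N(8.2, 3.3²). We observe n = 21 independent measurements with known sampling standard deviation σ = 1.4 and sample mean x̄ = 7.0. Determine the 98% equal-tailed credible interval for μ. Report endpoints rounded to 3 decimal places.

Posterior precision = 1/3.3² + 21/1.4² = 0.0918 + 10.7143 = 10.8061, so posterior SD = 0.3042.
Posterior mean = (8.2/3.3² + 21·7.0/1.4²) / 10.8061 = 7.0102.
Interval: 7.0102 ± 2.326 × 0.3042 → [6.303, 7.718].

[6.303, 7.718]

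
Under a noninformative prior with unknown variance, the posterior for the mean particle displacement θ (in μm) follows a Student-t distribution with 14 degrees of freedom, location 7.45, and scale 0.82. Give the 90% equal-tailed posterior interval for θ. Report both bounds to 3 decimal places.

The t_14 distribution is symmetric; the 90% interval is 7.45 ± t·0.82 with t_{0.95,14} = 1.761.
Half-width: 1.761 × 0.82 = 1.444.
7.45 − 1.444 = 6.006; 7.45 + 1.444 = 8.894.

[6.006, 8.894]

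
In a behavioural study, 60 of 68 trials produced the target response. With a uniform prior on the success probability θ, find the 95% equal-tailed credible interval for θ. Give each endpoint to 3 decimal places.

Posterior: Beta(1+60, 1+8) = Beta(61, 9).
Equal-tailed 95% interval: the 0.025 and 0.975 quantiles of Beta(61, 9).
Posterior mean ≈ 0.871, SD ≈ 0.040; a Normal approximation gives roughly [0.794, 0.949].
Exact: F⁻¹(0.025) = 0.784; F⁻¹(0.975) = 0.939.

[0.784, 0.939]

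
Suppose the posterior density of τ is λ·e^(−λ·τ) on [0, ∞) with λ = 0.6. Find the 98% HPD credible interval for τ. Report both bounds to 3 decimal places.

The exponential density is strictly decreasing on [0, ∞), so the HPD interval is anchored at 0: [0, q] with P(τ ≤ q) = 0.98.
q = −ln(1 − 0.98) / 0.6 = 3.9120 / 0.6 = 6.520.

[0.000, 6.520]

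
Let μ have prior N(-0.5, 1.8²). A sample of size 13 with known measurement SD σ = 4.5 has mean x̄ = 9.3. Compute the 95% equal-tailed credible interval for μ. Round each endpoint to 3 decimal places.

Posterior precision = 1/1.8² + 13/4.5² = 0.3086 + 0.6420 = 0.9506, so posterior SD = 1.0256.
Posterior mean = (-0.5/1.8² + 13·9.3/4.5²) / 0.9506 = 6.1182.
Interval: 6.1182 ± 1.960 × 1.0256 → [4.108, 8.128].

[4.108, 8.128]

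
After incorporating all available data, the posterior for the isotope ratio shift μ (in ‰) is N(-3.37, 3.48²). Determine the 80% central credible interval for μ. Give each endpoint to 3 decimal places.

[-7.830, 1.090]

The posterior is symmetric, so the 80% equal-tailed interval is μ = -3.37 ± z·3.48 with z = 1.282.
Half-width: 1.282 × 3.48 = 4.460.
-3.37 − 4.460 = -7.830; -3.37 + 4.460 = 1.090.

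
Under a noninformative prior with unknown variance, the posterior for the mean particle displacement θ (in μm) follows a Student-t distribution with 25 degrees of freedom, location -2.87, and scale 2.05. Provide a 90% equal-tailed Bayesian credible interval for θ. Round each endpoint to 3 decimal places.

The t_25 distribution is symmetric; the 90% interval is -2.87 ± t·2.05 with t_{0.95,25} = 1.708.
Half-width: 1.708 × 2.05 = 3.502.
-2.87 − 3.502 = -6.372; -2.87 + 3.502 = 0.632.

[-6.372, 0.632]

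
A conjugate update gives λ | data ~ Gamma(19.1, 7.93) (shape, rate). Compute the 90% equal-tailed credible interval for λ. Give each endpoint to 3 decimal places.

Posterior: Gamma(shape 19.1, rate 7.93).
Equal-tailed 90% interval: Gamma(19.1, 7.93) quantiles at 0.05 and 0.95.
Posterior mean ≈ 2.409, SD ≈ 0.551; a Normal approximation gives roughly [1.502, 3.315].
Exact: lower = 1.579; upper = 3.381.

[1.579, 3.381]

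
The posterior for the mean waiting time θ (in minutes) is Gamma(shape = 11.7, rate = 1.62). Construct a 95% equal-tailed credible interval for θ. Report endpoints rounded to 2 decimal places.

Posterior: Gamma(shape 11.7, rate 1.62).
Equal-tailed 95% interval: Gamma(11.7, 1.62) quantiles at 0.025 and 0.975.
Posterior mean ≈ 7.22, SD ≈ 2.11; a Normal approximation gives roughly [3.08, 11.36].
Exact: lower = 3.70; upper = 11.91.

[3.70, 11.91]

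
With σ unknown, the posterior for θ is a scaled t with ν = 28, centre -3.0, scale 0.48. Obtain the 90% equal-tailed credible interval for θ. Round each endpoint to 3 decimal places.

The t_28 distribution is symmetric; the 90% interval is -3.0 ± t·0.48 with t_{0.95,28} = 1.701.
Half-width: 1.701 × 0.48 = 0.817.
-3.0 − 0.817 = -3.817; -3.0 + 0.817 = -2.183.

[-3.817, -2.183]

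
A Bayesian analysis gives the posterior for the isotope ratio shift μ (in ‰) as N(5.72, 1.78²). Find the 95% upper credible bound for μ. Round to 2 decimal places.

8.65

Need U with P(μ ≤ U) = 0.95: U = 5.72 + z_{0.05}·1.78.
z = 1.645; U = 5.72 + 1.645 × 1.78 = 8.65.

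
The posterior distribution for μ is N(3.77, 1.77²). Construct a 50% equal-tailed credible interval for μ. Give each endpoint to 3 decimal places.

The posterior is symmetric, so the 50% equal-tailed interval is μ = 3.77 ± z·1.77 with z = 0.674.
Half-width: 0.674 × 1.77 = 1.194.
3.77 − 1.194 = 2.576; 3.77 + 1.194 = 4.964.

[2.576, 4.964]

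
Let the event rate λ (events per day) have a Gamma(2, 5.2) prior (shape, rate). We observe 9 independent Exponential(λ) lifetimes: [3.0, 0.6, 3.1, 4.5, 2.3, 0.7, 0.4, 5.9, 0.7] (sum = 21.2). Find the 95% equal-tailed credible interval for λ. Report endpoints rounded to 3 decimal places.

[0.208, 0.697]

Posterior: Gamma(2+9, 5.2+21.2) = Gamma(11, 26.4) (shape, rate).
Equal-tailed 95% interval: Gamma(11, 26.4) quantiles at 0.025 and 0.975.
Posterior mean ≈ 0.417, SD ≈ 0.126; a Normal approximation gives roughly [0.170, 0.663].
Exact: lower = 0.208; upper = 0.697.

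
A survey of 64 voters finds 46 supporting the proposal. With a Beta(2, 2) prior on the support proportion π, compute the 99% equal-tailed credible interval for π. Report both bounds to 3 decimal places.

Posterior: Beta(2+46, 2+18) = Beta(48, 20).
Equal-tailed 99% interval: the 0.005 and 0.995 quantiles of Beta(48, 20).
Posterior mean ≈ 0.706, SD ≈ 0.055; a Normal approximation gives roughly [0.565, 0.847].
Exact: F⁻¹(0.005) = 0.555; F⁻¹(0.995) = 0.834.

[0.555, 0.834]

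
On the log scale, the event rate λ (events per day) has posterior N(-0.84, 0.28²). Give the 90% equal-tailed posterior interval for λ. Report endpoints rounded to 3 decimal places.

[0.272, 0.684]

On the log scale the 90% interval is -0.84 ± 1.645 × 0.28 = [-1.3006, -0.3794].
Exponentiate: [e^-1.3006, e^-0.3794] = [0.272, 0.684].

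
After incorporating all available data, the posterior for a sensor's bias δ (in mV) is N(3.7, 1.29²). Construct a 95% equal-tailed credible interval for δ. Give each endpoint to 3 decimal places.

The posterior is symmetric, so the 95% equal-tailed interval is δ = 3.7 ± z·1.29 with z = 1.960.
Half-width: 1.960 × 1.29 = 2.528.
3.7 − 2.528 = 1.172; 3.7 + 2.528 = 6.228.

[1.172, 6.228]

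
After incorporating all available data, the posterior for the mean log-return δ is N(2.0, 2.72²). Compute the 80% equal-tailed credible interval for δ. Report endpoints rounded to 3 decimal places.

The posterior is symmetric, so the 80% equal-tailed interval is δ = 2.0 ± z·2.72 with z = 1.282.
Half-width: 1.282 × 2.72 = 3.486.
2.0 − 3.486 = -1.486; 2.0 + 3.486 = 5.486.

[-1.486, 5.486]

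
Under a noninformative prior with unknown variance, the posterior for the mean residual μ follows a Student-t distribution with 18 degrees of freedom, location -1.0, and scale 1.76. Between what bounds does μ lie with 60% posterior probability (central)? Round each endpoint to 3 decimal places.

[-2.517, 0.517]

The t_18 distribution is symmetric; the 60% interval is -1.0 ± t·1.76 with t_{0.8,18} = 0.862.
Half-width: 0.862 × 1.76 = 1.517.
-1.0 − 1.517 = -2.517; -1.0 + 1.517 = 0.517.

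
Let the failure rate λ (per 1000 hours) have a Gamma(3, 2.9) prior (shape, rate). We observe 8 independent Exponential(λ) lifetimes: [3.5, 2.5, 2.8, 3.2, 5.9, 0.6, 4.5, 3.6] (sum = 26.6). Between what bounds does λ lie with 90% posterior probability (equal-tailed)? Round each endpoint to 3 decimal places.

Posterior: Gamma(3+8, 2.9+26.6) = Gamma(11, 29.5) (shape, rate).
Equal-tailed 90% interval: Gamma(11, 29.5) quantiles at 0.05 and 0.95.
Posterior mean ≈ 0.373, SD ≈ 0.112; a Normal approximation gives roughly [0.188, 0.558].
Exact: lower = 0.209; upper = 0.575.

[0.209, 0.575]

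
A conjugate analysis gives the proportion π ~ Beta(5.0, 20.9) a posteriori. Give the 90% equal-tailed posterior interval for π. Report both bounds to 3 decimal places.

[0.083, 0.331]

Posterior: Beta(5.0, 20.9).
Equal-tailed 90% interval: the 0.05 and 0.95 quantiles of Beta(5.0, 20.9).
Posterior mean ≈ 0.193, SD ≈ 0.076; a Normal approximation gives roughly [0.068, 0.318].
Exact: F⁻¹(0.05) = 0.083; F⁻¹(0.95) = 0.331.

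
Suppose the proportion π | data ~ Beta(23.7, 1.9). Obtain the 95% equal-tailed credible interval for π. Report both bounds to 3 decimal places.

Posterior: Beta(23.7, 1.9).
Equal-tailed 95% interval: the 0.025 and 0.975 quantiles of Beta(23.7, 1.9).
Posterior mean ≈ 0.926, SD ≈ 0.051; a Normal approximation gives roughly [0.826, 1.025].
Exact: F⁻¹(0.025) = 0.800; F⁻¹(0.975) = 0.991.

[0.800, 0.991]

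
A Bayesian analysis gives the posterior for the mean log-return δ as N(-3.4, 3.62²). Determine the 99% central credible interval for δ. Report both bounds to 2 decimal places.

[-12.72, 5.92]

The posterior is symmetric, so the 99% equal-tailed interval is δ = -3.4 ± z·3.62 with z = 2.576.
Half-width: 2.576 × 3.62 = 9.32.
-3.4 − 9.32 = -12.72; -3.4 + 9.32 = 5.92.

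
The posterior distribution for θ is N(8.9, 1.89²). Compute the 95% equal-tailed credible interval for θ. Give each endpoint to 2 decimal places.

[5.20, 12.60]

The posterior is symmetric, so the 95% equal-tailed interval is θ = 8.9 ± z·1.89 with z = 1.960.
Half-width: 1.960 × 1.89 = 3.70.
8.9 − 3.70 = 5.20; 8.9 + 3.70 = 12.60.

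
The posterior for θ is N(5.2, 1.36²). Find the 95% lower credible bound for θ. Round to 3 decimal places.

2.963

Need L with P(θ ≥ L) = 0.95: L = 5.2 − z_{0.05}·1.36.
z = 1.645; L = 5.2 − 1.645 × 1.36 = 2.963.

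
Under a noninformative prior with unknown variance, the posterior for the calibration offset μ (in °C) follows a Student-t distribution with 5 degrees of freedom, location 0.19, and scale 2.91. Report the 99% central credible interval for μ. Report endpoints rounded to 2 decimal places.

The t_5 distribution is symmetric; the 99% interval is 0.19 ± t·2.91 with t_{0.995,5} = 4.032.
Half-width: 4.032 × 2.91 = 11.73.
0.19 − 11.73 = -11.54; 0.19 + 11.73 = 11.92.

[-11.54, 11.92]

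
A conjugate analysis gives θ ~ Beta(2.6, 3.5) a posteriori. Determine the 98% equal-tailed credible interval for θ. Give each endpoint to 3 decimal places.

Posterior: Beta(2.6, 3.5).
Equal-tailed 98% interval: the 0.01 and 0.99 quantiles of Beta(2.6, 3.5).
Posterior mean ≈ 0.426, SD ≈ 0.186; a Normal approximation gives roughly [-0.006, 0.858].
Exact: F⁻¹(0.01) = 0.070; F⁻¹(0.99) = 0.846.

[0.070, 0.846]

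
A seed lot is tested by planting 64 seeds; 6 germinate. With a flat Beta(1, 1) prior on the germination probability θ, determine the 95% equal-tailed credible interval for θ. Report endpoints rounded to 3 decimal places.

[0.044, 0.190]

Posterior: Beta(1+6, 1+58) = Beta(7, 59).
Equal-tailed 95% interval: the 0.025 and 0.975 quantiles of Beta(7, 59).
Posterior mean ≈ 0.106, SD ≈ 0.038; a Normal approximation gives roughly [0.032, 0.180].
Exact: F⁻¹(0.025) = 0.044; F⁻¹(0.975) = 0.190.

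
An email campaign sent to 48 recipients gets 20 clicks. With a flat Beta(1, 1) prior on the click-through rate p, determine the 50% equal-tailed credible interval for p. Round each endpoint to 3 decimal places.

[0.372, 0.467]

Posterior: Beta(1+20, 1+28) = Beta(21, 29).
Equal-tailed 50% interval: the 0.25 and 0.75 quantiles of Beta(21, 29).
Posterior mean ≈ 0.420, SD ≈ 0.069; a Normal approximation gives roughly [0.373, 0.467].
Exact: F⁻¹(0.25) = 0.372; F⁻¹(0.75) = 0.467.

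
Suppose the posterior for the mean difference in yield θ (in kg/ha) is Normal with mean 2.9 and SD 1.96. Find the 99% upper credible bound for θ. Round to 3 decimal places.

Need U with P(θ ≤ U) = 0.99: U = 2.9 + z_{0.01}·1.96.
z = 2.326; U = 2.9 + 2.326 × 1.96 = 7.460.

7.460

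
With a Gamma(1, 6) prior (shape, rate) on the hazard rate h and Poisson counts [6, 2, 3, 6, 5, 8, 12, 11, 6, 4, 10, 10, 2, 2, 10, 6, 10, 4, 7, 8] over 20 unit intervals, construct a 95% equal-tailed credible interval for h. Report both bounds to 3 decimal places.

Posterior: Gamma(1+132, 6+20) = Gamma(133, 26) (shape, rate).
Equal-tailed 95% interval: Gamma(133, 26) quantiles at 0.025 and 0.975.
Posterior mean ≈ 5.115, SD ≈ 0.444; a Normal approximation gives roughly [4.246, 5.985].
Exact: lower = 4.283; upper = 6.021.

[4.283, 6.021]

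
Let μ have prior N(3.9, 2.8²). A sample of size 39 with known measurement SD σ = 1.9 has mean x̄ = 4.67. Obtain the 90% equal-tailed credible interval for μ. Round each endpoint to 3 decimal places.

Posterior precision = 1/2.8² + 39/1.9² = 0.1276 + 10.8033 = 10.9309, so posterior SD = 0.3025.
Posterior mean = (3.9/2.8² + 39·4.67/1.9²) / 10.9309 = 4.6610.
Interval: 4.6610 ± 1.645 × 0.3025 → [4.164, 5.159].

[4.164, 5.159]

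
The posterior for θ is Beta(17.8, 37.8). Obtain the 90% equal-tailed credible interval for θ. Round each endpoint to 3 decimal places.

Posterior: Beta(17.8, 37.8).
Equal-tailed 90% interval: the 0.05 and 0.95 quantiles of Beta(17.8, 37.8).
Posterior mean ≈ 0.320, SD ≈ 0.062; a Normal approximation gives roughly [0.218, 0.422].
Exact: F⁻¹(0.05) = 0.222; F⁻¹(0.95) = 0.426.

[0.222, 0.426]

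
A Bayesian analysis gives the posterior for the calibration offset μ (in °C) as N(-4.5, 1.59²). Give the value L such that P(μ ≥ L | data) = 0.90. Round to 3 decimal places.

Need L with P(μ ≥ L) = 0.90: L = -4.5 − z_{0.1}·1.59.
z = 1.282; L = -4.5 − 1.282 × 1.59 = -6.538.

-6.538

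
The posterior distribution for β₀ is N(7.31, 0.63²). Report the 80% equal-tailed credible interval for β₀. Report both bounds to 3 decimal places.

The posterior is symmetric, so the 80% equal-tailed interval is β₀ = 7.31 ± z·0.63 with z = 1.282.
Half-width: 1.282 × 0.63 = 0.807.
7.31 − 0.807 = 6.503; 7.31 + 0.807 = 8.117.

[6.503, 8.117]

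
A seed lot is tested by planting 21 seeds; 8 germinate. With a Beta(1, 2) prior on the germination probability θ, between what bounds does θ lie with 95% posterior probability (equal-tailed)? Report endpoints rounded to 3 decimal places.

Posterior: Beta(1+8, 2+13) = Beta(9, 15).
Equal-tailed 95% interval: the 0.025 and 0.975 quantiles of Beta(9, 15).
Posterior mean ≈ 0.375, SD ≈ 0.097; a Normal approximation gives roughly [0.185, 0.565].
Exact: F⁻¹(0.025) = 0.197; F⁻¹(0.975) = 0.573.

[0.197, 0.573]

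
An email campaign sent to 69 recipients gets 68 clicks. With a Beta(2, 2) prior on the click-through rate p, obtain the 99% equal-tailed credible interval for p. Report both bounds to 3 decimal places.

Posterior: Beta(2+68, 2+1) = Beta(70, 3).
Equal-tailed 99% interval: the 0.005 and 0.995 quantiles of Beta(70, 3).
Posterior mean ≈ 0.959, SD ≈ 0.023; a Normal approximation gives roughly [0.899, 1.018].
Exact: F⁻¹(0.005) = 0.878; F⁻¹(0.995) = 0.995.

[0.878, 0.995]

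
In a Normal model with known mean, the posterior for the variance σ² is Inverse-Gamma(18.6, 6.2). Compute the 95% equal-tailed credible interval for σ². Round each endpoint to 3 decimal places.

[0.222, 0.557]

Inverse-Gamma(18.6, 6.2) quantiles: F⁻¹(0.025) and F⁻¹(0.975).
Equivalently, 1/σ² ~ Gamma(18.6, rate = 6.2); invert its 0.975 and 0.025 quantiles.
Posterior mean ≈ 0.352, SD ≈ 0.086; a Normal approximation gives roughly [0.183, 0.522].
Exact: lower = 0.222; upper = 0.557.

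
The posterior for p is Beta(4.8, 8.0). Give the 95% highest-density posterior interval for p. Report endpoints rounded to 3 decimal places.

[0.131, 0.629]

The posterior is unimodal and skewed, so the HPD interval has equal density at both endpoints and is the shortest 95% interval.
Solving f(0.131) = f(0.629) with F(0.629) − F(0.131) = 0.95 gives [0.131, 0.629].
For comparison, the equal-tailed interval is [0.143, 0.644]; the HPD is narrower and shifted toward the mode.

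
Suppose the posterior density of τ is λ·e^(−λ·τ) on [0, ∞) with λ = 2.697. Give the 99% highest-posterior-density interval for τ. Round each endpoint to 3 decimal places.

The exponential density is strictly decreasing on [0, ∞), so the HPD interval is anchored at 0: [0, q] with P(τ ≤ q) = 0.99.
q = −ln(1 − 0.99) / 2.697 = 4.6052 / 2.697 = 1.708.

[0.000, 1.708]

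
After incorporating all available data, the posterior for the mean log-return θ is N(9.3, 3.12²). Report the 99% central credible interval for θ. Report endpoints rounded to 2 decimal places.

[1.26, 17.34]

The posterior is symmetric, so the 99% equal-tailed interval is θ = 9.3 ± z·3.12 with z = 2.576.
Half-width: 2.576 × 3.12 = 8.04.
9.3 − 8.04 = 1.26; 9.3 + 8.04 = 17.34.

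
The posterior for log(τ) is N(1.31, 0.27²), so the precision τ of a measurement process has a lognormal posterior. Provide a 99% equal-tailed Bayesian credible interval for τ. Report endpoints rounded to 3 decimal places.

On the log scale the 99% interval is 1.31 ± 2.576 × 0.27 = [0.6145, 2.0055].
Exponentiate: [e^0.6145, e^2.0055] = [1.849, 7.430].

[1.849, 7.430]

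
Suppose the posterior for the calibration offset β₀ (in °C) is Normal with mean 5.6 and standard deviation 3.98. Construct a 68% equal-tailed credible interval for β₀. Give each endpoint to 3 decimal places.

[1.642, 9.558]

The posterior is symmetric, so the 68% equal-tailed interval is β₀ = 5.6 ± z·3.98 with z = 0.994.
Half-width: 0.994 × 3.98 = 3.958.
5.6 − 3.958 = 1.642; 5.6 + 3.958 = 9.558.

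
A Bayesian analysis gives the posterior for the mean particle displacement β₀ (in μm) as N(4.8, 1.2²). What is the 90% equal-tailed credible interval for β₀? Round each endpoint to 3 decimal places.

[2.826, 6.774]

The posterior is symmetric, so the 90% equal-tailed interval is β₀ = 4.8 ± z·1.2 with z = 1.645.
Half-width: 1.645 × 1.2 = 1.974.
4.8 − 1.974 = 2.826; 4.8 + 1.974 = 6.774.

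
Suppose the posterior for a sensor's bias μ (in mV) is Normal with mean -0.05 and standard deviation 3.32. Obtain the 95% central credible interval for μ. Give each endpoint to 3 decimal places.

The posterior is symmetric, so the 95% equal-tailed interval is μ = -0.05 ± z·3.32 with z = 1.960.
Half-width: 1.960 × 3.32 = 6.507.
-0.05 − 6.507 = -6.557; -0.05 + 6.507 = 6.457.

[-6.557, 6.457]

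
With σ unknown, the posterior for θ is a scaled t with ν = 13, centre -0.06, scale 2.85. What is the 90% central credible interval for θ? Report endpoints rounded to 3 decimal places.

[-5.107, 4.987]

The t_13 distribution is symmetric; the 90% interval is -0.06 ± t·2.85 with t_{0.95,13} = 1.771.
Half-width: 1.771 × 2.85 = 5.047.
-0.06 − 5.047 = -5.107; -0.06 + 5.047 = 4.987.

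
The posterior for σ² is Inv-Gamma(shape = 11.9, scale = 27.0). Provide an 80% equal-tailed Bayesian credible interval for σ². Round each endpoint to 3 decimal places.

[1.638, 3.485]

Inverse-Gamma(11.9, 27.0) quantiles: F⁻¹(0.1) and F⁻¹(0.9).
Equivalently, 1/σ² ~ Gamma(11.9, rate = 27.0); invert its 0.9 and 0.1 quantiles.
Posterior mean ≈ 2.477, SD ≈ 0.787; a Normal approximation gives roughly [1.468, 3.486].
Exact: lower = 1.638; upper = 3.485.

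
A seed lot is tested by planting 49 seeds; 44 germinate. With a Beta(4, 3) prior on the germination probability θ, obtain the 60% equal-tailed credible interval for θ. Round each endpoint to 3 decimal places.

Posterior: Beta(4+44, 3+5) = Beta(48, 8).
Equal-tailed 60% interval: the 0.2 and 0.8 quantiles of Beta(48, 8).
Posterior mean ≈ 0.857, SD ≈ 0.046; a Normal approximation gives roughly [0.818, 0.896].
Exact: F⁻¹(0.2) = 0.819; F⁻¹(0.8) = 0.897.

[0.819, 0.897]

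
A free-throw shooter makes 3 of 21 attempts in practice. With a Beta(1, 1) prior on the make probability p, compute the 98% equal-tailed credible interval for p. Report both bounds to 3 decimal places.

Posterior: Beta(1+3, 1+18) = Beta(4, 19).
Equal-tailed 98% interval: the 0.01 and 0.99 quantiles of Beta(4, 19).
Posterior mean ≈ 0.174, SD ≈ 0.077; a Normal approximation gives roughly [-0.006, 0.354].
Exact: F⁻¹(0.01) = 0.039; F⁻¹(0.99) = 0.389.

[0.039, 0.389]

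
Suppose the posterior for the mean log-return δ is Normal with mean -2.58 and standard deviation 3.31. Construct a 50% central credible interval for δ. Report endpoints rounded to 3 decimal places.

The posterior is symmetric, so the 50% equal-tailed interval is δ = -2.58 ± z·3.31 with z = 0.674.
Half-width: 0.674 × 3.31 = 2.233.
-2.58 − 2.233 = -4.813; -2.58 + 2.233 = -0.347.

[-4.813, -0.347]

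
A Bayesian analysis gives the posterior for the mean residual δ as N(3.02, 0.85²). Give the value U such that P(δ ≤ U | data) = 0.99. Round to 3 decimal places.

Need U with P(δ ≤ U) = 0.99: U = 3.02 + z_{0.01}·0.85.
z = 2.326; U = 3.02 + 2.326 × 0.85 = 4.997.

4.997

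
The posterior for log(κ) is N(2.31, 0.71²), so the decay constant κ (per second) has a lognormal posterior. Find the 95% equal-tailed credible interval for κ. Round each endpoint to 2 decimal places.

[2.51, 40.51]

On the log scale the 95% interval is 2.31 ± 1.960 × 0.71 = [0.9184, 3.7016].
Exponentiate: [e^0.9184, e^3.7016] = [2.51, 40.51].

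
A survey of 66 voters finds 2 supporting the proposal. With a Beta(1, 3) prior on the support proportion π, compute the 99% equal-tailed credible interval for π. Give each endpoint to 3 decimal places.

Posterior: Beta(1+2, 3+64) = Beta(3, 67).
Equal-tailed 99% interval: the 0.005 and 0.995 quantiles of Beta(3, 67).
Posterior mean ≈ 0.043, SD ≈ 0.024; a Normal approximation gives roughly [-0.019, 0.105].
Exact: F⁻¹(0.005) = 0.005; F⁻¹(0.995) = 0.128.

[0.005, 0.128]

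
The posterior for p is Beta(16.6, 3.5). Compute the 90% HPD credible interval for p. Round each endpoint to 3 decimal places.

[0.700, 0.957]

The posterior is unimodal and skewed, so the HPD interval has equal density at both endpoints and is the shortest 90% interval.
Solving f(0.700) = f(0.957) with F(0.957) − F(0.700) = 0.90 gives [0.700, 0.957].
For comparison, the equal-tailed interval is [0.673, 0.941]; the HPD is narrower and shifted toward the mode.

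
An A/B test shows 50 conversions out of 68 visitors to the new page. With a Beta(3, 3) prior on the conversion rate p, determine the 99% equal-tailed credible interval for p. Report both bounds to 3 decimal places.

Posterior: Beta(3+50, 3+18) = Beta(53, 21).
Equal-tailed 99% interval: the 0.005 and 0.995 quantiles of Beta(53, 21).
Posterior mean ≈ 0.716, SD ≈ 0.052; a Normal approximation gives roughly [0.582, 0.850].
Exact: F⁻¹(0.005) = 0.573; F⁻¹(0.995) = 0.838.

[0.573, 0.838]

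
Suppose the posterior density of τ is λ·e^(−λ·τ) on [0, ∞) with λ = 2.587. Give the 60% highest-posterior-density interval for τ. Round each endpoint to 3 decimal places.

[0.000, 0.354]

The exponential density is strictly decreasing on [0, ∞), so the HPD interval is anchored at 0: [0, q] with P(τ ≤ q) = 0.60.
q = −ln(1 − 0.60) / 2.587 = 0.9163 / 2.587 = 0.354.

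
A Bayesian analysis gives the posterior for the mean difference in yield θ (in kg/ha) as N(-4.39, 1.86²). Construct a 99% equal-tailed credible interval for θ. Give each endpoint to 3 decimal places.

[-9.181, 0.401]

The posterior is symmetric, so the 99% equal-tailed interval is θ = -4.39 ± z·1.86 with z = 2.576.
Half-width: 2.576 × 1.86 = 4.791.
-4.39 − 4.791 = -9.181; -4.39 + 4.791 = 0.401.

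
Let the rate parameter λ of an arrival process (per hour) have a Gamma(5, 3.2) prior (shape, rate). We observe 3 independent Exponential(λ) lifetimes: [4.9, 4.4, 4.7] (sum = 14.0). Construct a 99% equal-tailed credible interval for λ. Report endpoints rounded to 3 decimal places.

Posterior: Gamma(5+3, 3.2+14.0) = Gamma(8, 17.2) (shape, rate).
Equal-tailed 99% interval: Gamma(8, 17.2) quantiles at 0.005 and 0.995.
Posterior mean ≈ 0.465, SD ≈ 0.164; a Normal approximation gives roughly [0.042, 0.889].
Exact: lower = 0.149; upper = 0.996.

[0.149, 0.996]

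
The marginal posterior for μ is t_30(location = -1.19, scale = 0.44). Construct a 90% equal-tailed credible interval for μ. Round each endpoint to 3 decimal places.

[-1.937, -0.443]

The t_30 distribution is symmetric; the 90% interval is -1.19 ± t·0.44 with t_{0.95,30} = 1.697.
Half-width: 1.697 × 0.44 = 0.747.
-1.19 − 0.747 = -1.937; -1.19 + 0.747 = -0.443.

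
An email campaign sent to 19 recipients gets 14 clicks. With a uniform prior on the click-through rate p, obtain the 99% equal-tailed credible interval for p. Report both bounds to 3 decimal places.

Posterior: Beta(1+14, 1+5) = Beta(15, 6).
Equal-tailed 99% interval: the 0.005 and 0.995 quantiles of Beta(15, 6).
Posterior mean ≈ 0.714, SD ≈ 0.096; a Normal approximation gives roughly [0.466, 0.962].
Exact: F⁻¹(0.005) = 0.440; F⁻¹(0.995) = 0.915.

[0.440, 0.915]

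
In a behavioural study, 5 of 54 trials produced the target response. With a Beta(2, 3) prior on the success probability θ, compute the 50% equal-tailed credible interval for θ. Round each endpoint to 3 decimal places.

Posterior: Beta(2+5, 3+49) = Beta(7, 52).
Equal-tailed 50% interval: the 0.25 and 0.75 quantiles of Beta(7, 52).
Posterior mean ≈ 0.119, SD ≈ 0.042; a Normal approximation gives roughly [0.090, 0.147].
Exact: F⁻¹(0.25) = 0.088; F⁻¹(0.75) = 0.144.

[0.088, 0.144]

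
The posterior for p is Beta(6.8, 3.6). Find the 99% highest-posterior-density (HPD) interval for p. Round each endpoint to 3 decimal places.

The posterior is unimodal and skewed, so the HPD interval has equal density at both endpoints and is the shortest 99% interval.
Solving f(0.291) = f(0.949) with F(0.949) − F(0.291) = 0.99 gives [0.291, 0.949].
For comparison, the equal-tailed interval is [0.271, 0.936]; the HPD is narrower and shifted toward the mode.

[0.291, 0.949]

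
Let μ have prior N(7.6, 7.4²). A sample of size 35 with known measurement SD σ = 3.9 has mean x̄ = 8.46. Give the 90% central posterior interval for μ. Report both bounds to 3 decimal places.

[7.373, 9.533]

Posterior precision = 1/7.4² + 35/3.9² = 0.0183 + 2.3011 = 2.3194, so posterior SD = 0.6566.
Posterior mean = (7.6/7.4² + 35·8.46/3.9²) / 2.3194 = 8.4532.
Interval: 8.4532 ± 1.645 × 0.6566 → [7.373, 9.533].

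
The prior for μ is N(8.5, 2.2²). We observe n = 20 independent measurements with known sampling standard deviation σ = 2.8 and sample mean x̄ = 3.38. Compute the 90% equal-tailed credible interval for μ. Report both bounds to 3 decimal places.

[2.773, 4.754]

Posterior precision = 1/2.2² + 20/2.8² = 0.2066 + 2.5510 = 2.7576, so posterior SD = 0.6022.
Posterior mean = (8.5/2.2² + 20·3.38/2.8²) / 2.7576 = 3.7636.
Interval: 3.7636 ± 1.645 × 0.6022 → [2.773, 4.754].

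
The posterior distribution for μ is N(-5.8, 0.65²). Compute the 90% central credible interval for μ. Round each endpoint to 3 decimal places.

The posterior is symmetric, so the 90% equal-tailed interval is μ = -5.8 ± z·0.65 with z = 1.645.
Half-width: 1.645 × 0.65 = 1.069.
-5.8 − 1.069 = -6.869; -5.8 + 1.069 = -4.731.

[-6.869, -4.731]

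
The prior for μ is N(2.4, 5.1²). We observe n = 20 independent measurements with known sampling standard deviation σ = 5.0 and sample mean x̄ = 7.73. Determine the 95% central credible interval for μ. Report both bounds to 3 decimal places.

[5.345, 9.626]

Posterior precision = 1/5.1² + 20/5.0² = 0.0384 + 0.8000 = 0.8384, so posterior SD = 1.0921.
Posterior mean = (2.4/5.1² + 20·7.73/5.0²) / 0.8384 = 7.4856.
Interval: 7.4856 ± 1.960 × 1.0921 → [5.345, 9.626].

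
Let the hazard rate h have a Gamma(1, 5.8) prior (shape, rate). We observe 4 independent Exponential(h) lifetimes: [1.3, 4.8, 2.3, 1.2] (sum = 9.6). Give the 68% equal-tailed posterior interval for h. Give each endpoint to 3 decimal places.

Posterior: Gamma(1+4, 5.8+9.6) = Gamma(5, 15.4) (shape, rate).
Equal-tailed 68% interval: Gamma(5, 15.4) quantiles at 0.16 and 0.84.
Posterior mean ≈ 0.325, SD ≈ 0.145; a Normal approximation gives roughly [0.180, 0.469].
Exact: lower = 0.185; upper = 0.464.

[0.185, 0.464]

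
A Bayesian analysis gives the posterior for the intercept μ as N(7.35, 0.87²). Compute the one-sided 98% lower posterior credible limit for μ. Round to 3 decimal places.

Need L with P(μ ≥ L) = 0.98: L = 7.35 − z_{0.02}·0.87.
z = 2.054; L = 7.35 − 2.054 × 0.87 = 5.563.

5.563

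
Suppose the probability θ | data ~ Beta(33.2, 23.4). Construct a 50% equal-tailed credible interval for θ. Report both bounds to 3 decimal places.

[0.543, 0.631]

Posterior: Beta(33.2, 23.4).
Equal-tailed 50% interval: the 0.25 and 0.75 quantiles of Beta(33.2, 23.4).
Posterior mean ≈ 0.587, SD ≈ 0.065; a Normal approximation gives roughly [0.543, 0.630].
Exact: F⁻¹(0.25) = 0.543; F⁻¹(0.75) = 0.631.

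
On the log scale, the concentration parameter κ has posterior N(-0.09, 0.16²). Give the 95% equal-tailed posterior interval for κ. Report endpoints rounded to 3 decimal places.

On the log scale the 95% interval is -0.09 ± 1.960 × 0.16 = [-0.4036, 0.2236].
Exponentiate: [e^-0.4036, e^0.2236] = [0.668, 1.251].

[0.668, 1.251]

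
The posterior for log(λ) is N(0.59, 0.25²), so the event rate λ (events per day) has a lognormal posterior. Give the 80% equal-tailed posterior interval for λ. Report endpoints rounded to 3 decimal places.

On the log scale the 80% interval is 0.59 ± 1.282 × 0.25 = [0.2696, 0.9104].
Exponentiate: [e^0.2696, e^0.9104] = [1.309, 2.485].

[1.309, 2.485]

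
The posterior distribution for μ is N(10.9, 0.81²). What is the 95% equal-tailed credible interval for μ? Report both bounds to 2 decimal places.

[9.31, 12.49]

The posterior is symmetric, so the 95% equal-tailed interval is μ = 10.9 ± z·0.81 with z = 1.960.
Half-width: 1.960 × 0.81 = 1.59.
10.9 − 1.59 = 9.31; 10.9 + 1.59 = 12.49.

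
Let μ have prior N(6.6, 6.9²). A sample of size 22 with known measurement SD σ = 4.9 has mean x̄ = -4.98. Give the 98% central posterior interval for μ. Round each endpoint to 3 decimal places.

Posterior precision = 1/6.9² + 22/4.9² = 0.0210 + 0.9163 = 0.9373, so posterior SD = 1.0329.
Posterior mean = (6.6/6.9² + 22·-4.98/4.9²) / 0.9373 = -4.7205.
Interval: -4.7205 ± 2.326 × 1.0329 → [-7.123, -2.318].

[-7.123, -2.318]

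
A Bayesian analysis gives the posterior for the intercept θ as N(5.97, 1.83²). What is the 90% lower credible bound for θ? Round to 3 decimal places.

Need L with P(θ ≥ L) = 0.90: L = 5.97 − z_{0.1}·1.83.
z = 1.282; L = 5.97 − 1.282 × 1.83 = 3.625.

3.625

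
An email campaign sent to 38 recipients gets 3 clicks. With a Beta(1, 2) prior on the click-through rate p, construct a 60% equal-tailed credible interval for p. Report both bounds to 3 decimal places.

Posterior: Beta(1+3, 2+35) = Beta(4, 37).
Equal-tailed 60% interval: the 0.2 and 0.8 quantiles of Beta(4, 37).
Posterior mean ≈ 0.098, SD ≈ 0.046; a Normal approximation gives roughly [0.059, 0.136].
Exact: F⁻¹(0.2) = 0.058; F⁻¹(0.8) = 0.134.

[0.058, 0.134]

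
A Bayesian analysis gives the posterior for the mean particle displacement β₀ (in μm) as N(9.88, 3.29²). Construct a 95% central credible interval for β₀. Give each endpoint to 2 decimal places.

The posterior is symmetric, so the 95% equal-tailed interval is β₀ = 9.88 ± z·3.29 with z = 1.960.
Half-width: 1.960 × 3.29 = 6.45.
9.88 − 6.45 = 3.43; 9.88 + 6.45 = 16.33.

[3.43, 16.33]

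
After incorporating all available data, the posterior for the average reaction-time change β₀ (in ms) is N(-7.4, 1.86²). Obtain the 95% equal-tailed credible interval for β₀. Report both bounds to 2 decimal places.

[-11.05, -3.75]

The posterior is symmetric, so the 95% equal-tailed interval is β₀ = -7.4 ± z·1.86 with z = 1.960.
Half-width: 1.960 × 1.86 = 3.65.
-7.4 − 3.65 = -11.05; -7.4 + 3.65 = -3.75.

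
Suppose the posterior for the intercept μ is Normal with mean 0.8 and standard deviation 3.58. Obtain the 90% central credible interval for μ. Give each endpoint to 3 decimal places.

The posterior is symmetric, so the 90% equal-tailed interval is μ = 0.8 ± z·3.58 with z = 1.645.
Half-width: 1.645 × 3.58 = 5.889.
0.8 − 5.889 = -5.089; 0.8 + 5.889 = 6.689.

[-5.089, 6.689]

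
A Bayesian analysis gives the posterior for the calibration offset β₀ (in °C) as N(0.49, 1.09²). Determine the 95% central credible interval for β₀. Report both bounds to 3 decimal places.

[-1.646, 2.626]

The posterior is symmetric, so the 95% equal-tailed interval is β₀ = 0.49 ± z·1.09 with z = 1.960.
Half-width: 1.960 × 1.09 = 2.136.
0.49 − 2.136 = -1.646; 0.49 + 2.136 = 2.626.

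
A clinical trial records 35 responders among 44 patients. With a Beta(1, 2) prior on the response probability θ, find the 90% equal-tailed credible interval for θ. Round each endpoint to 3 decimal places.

[0.659, 0.860]

Posterior: Beta(1+35, 2+9) = Beta(36, 11).
Equal-tailed 90% interval: the 0.05 and 0.95 quantiles of Beta(36, 11).
Posterior mean ≈ 0.766, SD ≈ 0.061; a Normal approximation gives roughly [0.665, 0.866].
Exact: F⁻¹(0.05) = 0.659; F⁻¹(0.95) = 0.860.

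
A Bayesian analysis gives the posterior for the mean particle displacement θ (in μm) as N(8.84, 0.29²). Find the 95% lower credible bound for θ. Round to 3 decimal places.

8.363

Need L with P(θ ≥ L) = 0.95: L = 8.84 − z_{0.05}·0.29.
z = 1.645; L = 8.84 − 1.645 × 0.29 = 8.363.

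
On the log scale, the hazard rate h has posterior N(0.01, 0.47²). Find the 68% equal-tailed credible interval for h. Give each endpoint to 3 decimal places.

On the log scale the 68% interval is 0.01 ± 0.994 × 0.47 = [-0.4574, 0.4774].
Exponentiate: [e^-0.4574, e^0.4774] = [0.633, 1.612].

[0.633, 1.612]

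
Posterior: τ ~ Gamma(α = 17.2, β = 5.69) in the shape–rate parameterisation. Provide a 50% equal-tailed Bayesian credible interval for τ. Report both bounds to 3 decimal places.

Posterior: Gamma(shape 17.2, rate 5.69).
Equal-tailed 50% interval: Gamma(17.2, 5.69) quantiles at 0.25 and 0.75.
Posterior mean ≈ 3.023, SD ≈ 0.729; a Normal approximation gives roughly [2.531, 3.514].
Exact: lower = 2.505; upper = 3.477.

[2.505, 3.477]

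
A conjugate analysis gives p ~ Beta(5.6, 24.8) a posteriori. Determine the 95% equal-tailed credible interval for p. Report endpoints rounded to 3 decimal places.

[0.070, 0.337]

Posterior: Beta(5.6, 24.8).
Equal-tailed 95% interval: the 0.025 and 0.975 quantiles of Beta(5.6, 24.8).
Posterior mean ≈ 0.184, SD ≈ 0.069; a Normal approximation gives roughly [0.049, 0.320].
Exact: F⁻¹(0.025) = 0.070; F⁻¹(0.975) = 0.337.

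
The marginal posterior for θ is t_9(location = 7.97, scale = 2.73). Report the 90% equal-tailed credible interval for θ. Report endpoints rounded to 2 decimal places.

[2.97, 12.97]

The t_9 distribution is symmetric; the 90% interval is 7.97 ± t·2.73 with t_{0.95,9} = 1.833.
Half-width: 1.833 × 2.73 = 5.00.
7.97 − 5.00 = 2.97; 7.97 + 5.00 = 12.97.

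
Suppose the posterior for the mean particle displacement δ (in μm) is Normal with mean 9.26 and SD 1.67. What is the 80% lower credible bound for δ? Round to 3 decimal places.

7.854

Need L with P(δ ≥ L) = 0.80: L = 9.26 − z_{0.2}·1.67.
z = 0.842; L = 9.26 − 0.842 × 1.67 = 7.854.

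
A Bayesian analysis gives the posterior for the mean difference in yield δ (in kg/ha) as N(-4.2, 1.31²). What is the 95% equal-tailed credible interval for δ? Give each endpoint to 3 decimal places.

The posterior is symmetric, so the 95% equal-tailed interval is δ = -4.2 ± z·1.31 with z = 1.960.
Half-width: 1.960 × 1.31 = 2.568.
-4.2 − 2.568 = -6.768; -4.2 + 2.568 = -1.632.

[-6.768, -1.632]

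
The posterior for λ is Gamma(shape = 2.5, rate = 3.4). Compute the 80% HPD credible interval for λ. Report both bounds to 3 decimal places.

[0.115, 1.121]

The posterior is unimodal and skewed, so the HPD interval has equal density at both endpoints and is the shortest 80% interval.
Solving f(0.115) = f(1.121) with F(1.121) − F(0.115) = 0.80 gives [0.115, 1.121].
For comparison, the equal-tailed interval is [0.237, 1.358]; the HPD is narrower and shifted toward the mode.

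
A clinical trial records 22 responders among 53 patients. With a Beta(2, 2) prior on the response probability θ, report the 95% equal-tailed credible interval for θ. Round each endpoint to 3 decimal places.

[0.297, 0.550]

Posterior: Beta(2+22, 2+31) = Beta(24, 33).
Equal-tailed 95% interval: the 0.025 and 0.975 quantiles of Beta(24, 33).
Posterior mean ≈ 0.421, SD ≈ 0.065; a Normal approximation gives roughly [0.294, 0.548].
Exact: F⁻¹(0.025) = 0.297; F⁻¹(0.975) = 0.550.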